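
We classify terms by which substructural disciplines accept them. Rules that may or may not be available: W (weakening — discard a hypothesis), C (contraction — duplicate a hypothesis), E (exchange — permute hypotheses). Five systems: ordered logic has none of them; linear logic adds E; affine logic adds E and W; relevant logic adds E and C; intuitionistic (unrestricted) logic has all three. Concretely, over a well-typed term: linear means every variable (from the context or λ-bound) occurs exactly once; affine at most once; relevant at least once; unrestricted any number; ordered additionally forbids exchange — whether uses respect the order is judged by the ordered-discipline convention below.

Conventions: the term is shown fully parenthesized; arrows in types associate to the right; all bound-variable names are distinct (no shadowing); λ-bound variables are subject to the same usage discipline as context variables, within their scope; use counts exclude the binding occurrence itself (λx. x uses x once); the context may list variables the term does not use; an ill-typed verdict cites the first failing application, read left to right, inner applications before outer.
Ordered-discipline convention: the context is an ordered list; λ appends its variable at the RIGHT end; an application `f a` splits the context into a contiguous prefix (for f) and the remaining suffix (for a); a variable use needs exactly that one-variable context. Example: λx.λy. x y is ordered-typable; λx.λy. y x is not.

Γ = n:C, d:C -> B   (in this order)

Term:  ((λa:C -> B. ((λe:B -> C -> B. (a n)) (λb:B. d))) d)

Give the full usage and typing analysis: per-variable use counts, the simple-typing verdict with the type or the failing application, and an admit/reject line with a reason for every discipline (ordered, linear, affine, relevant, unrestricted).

usage: n: 1×; d: 2×; a (λ-bound): 1×; e (λ-bound): 0×; b (λ-bound): 0×
order of uses: a, n, d, d
typing: the term checks, with type B
ordered: ✗ — uses contraction: d ×2; e, b left unused
linear: ✗ — uses contraction: d ×2; e, b left unused
affine: ✗ — uses contraction: d ×2
relevant: ✗ — e, b left unused
unrestricted: ✓ — typability at B is all that's needed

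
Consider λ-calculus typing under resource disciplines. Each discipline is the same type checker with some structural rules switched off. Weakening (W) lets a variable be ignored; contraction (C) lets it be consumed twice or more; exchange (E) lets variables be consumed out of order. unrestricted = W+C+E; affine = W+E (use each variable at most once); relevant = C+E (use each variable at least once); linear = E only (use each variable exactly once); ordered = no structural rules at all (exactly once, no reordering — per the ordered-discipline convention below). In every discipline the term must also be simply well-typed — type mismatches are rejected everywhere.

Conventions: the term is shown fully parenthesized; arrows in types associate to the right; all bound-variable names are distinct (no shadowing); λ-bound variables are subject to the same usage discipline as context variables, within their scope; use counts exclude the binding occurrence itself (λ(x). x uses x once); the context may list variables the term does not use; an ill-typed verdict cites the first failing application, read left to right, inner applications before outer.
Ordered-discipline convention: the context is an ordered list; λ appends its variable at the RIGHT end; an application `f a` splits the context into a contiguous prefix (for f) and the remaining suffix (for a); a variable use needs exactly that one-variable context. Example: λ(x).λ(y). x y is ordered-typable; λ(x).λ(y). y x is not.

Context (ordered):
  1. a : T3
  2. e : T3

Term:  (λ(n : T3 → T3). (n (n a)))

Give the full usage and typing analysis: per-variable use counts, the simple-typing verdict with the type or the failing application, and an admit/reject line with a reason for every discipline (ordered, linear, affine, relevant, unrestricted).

use counts: a: 1, e: 0, n [bound]: 2
uses in reading order: n, n, a
typing: well-typed at (T3 → T3) → T3
ordered: ✗, needs contraction — n ×2; e never used (weakening)
linear: ✗, needs contraction — n ×2; e never used (weakening)
affine: ✗, needs contraction — n ×2
relevant: ✗, e never used (weakening)
unrestricted: ✓, simply typable at (T3 → T3) → T3; W, C, E all held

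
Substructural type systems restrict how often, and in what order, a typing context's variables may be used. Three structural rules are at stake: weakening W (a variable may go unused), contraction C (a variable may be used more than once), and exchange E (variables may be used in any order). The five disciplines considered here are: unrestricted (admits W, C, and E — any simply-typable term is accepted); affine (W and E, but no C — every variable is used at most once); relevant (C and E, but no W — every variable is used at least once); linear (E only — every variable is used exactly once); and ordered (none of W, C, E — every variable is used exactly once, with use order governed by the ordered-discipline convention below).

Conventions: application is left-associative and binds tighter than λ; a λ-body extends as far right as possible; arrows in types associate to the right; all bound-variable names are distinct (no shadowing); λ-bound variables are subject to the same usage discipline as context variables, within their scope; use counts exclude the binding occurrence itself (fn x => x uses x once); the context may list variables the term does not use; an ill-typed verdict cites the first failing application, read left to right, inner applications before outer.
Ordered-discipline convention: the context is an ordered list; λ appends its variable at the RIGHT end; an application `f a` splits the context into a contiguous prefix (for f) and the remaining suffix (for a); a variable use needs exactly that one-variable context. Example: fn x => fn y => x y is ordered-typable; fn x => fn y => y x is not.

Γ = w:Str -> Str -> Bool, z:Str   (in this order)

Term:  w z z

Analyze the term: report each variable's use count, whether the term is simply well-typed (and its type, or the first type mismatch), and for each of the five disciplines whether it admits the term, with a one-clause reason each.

variable uses: w ×1; z ×2
uses in reading order: w, z, z
typing: ✓ — Bool
ordered: ✗ — uses contraction: z ×2
linear: ✗ — uses contraction: z ×2
affine: ✗ — uses contraction: z ×2
relevant: ✓ — w, z: all used, weakening unneeded
unrestricted: ✓ — simply typable at Bool; W, C, E all held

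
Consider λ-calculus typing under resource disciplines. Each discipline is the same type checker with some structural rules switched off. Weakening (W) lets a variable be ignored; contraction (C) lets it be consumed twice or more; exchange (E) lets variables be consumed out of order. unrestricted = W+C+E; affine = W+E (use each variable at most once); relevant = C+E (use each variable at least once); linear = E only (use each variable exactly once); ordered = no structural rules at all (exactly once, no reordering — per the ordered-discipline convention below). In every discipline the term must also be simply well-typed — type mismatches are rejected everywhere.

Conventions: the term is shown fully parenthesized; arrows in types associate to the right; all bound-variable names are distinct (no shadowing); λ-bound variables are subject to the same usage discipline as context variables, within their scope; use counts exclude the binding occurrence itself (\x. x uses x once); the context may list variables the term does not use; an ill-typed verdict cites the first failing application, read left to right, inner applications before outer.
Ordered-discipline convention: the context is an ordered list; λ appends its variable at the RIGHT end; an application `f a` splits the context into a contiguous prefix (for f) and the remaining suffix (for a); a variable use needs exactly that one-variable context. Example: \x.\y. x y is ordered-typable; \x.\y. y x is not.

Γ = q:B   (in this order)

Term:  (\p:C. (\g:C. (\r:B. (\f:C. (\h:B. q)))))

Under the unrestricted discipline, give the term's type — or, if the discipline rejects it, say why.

term : C → C → B → C → B → B
use counts: q: 1×, p (bound): 0×, g (bound): 0×, r (bound): 0×, f (bound): 0×, h (bound): 0×
use order (left to right): q
typing: well-typed at C → C → B → C → B → B
summary: ordered ✗, linear ✗, affine ✓, relevant ✗, unrestricted ✓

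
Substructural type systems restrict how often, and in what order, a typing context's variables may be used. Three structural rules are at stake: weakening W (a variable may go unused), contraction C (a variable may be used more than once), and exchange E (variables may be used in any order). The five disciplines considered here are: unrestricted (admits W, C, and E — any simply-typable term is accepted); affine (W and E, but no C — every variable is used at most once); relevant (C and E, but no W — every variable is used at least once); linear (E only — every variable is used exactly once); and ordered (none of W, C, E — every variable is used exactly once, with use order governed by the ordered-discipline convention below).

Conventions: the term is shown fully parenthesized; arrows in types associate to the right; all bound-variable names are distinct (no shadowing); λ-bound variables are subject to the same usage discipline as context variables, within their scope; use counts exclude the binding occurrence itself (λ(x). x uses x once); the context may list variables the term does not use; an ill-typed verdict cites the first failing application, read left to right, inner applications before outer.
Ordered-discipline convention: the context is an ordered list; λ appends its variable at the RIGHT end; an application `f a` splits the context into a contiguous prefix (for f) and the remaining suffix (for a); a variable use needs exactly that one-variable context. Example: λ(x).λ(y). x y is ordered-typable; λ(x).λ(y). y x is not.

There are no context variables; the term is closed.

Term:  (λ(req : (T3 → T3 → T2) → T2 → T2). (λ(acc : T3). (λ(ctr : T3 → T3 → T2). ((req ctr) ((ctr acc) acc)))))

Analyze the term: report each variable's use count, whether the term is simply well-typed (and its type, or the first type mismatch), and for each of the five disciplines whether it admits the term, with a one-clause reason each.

variable uses: req (λ-bound): 1×, acc (λ-bound): 2×, ctr (λ-bound): 2×
order of uses: req, ctr, ctr, acc, acc
typing: the term checks, with type ((T3 → T3 → T2) → T2 → T2) → T3 → (T3 → T3 → T2) → T2
ordered: ✗, repeated use of acc ×2, ctr ×2
linear: ✗, repeated use of acc ×2, ctr ×2
affine: ✗, repeated use of acc ×2, ctr ×2
relevant: ✓, none of req, acc, ctr goes unused
unrestricted: ✓, simply typable at ((T3 → T3 → T2) → T2 → T2) → T3 → (T3 → T3 → T2) → T2; W, C, E all held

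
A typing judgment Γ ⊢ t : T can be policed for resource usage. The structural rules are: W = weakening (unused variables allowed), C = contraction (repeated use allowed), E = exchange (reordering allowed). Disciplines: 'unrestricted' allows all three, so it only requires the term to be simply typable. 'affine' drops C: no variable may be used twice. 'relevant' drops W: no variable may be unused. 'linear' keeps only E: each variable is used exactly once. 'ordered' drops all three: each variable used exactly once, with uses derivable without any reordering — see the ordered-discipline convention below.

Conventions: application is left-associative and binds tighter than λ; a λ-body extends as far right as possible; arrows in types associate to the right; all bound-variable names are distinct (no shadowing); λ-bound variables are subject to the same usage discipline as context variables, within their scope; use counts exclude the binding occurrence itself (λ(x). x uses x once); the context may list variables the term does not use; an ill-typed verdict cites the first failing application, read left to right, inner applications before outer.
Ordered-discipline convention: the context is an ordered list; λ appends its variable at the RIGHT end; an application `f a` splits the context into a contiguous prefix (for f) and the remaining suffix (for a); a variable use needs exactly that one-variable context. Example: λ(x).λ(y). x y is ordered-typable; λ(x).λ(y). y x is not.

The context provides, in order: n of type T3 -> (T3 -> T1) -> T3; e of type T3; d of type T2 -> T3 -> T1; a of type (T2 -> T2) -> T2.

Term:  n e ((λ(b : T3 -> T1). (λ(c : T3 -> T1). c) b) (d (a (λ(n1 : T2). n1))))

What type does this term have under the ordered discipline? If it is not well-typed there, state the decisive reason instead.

term : T3
variable uses: n ×1, e ×1, d ×1, a ×1, b (bound) ×1, c (bound) ×1, n1 (bound) ×1
use order (left to right): n, e, c, b, d, a, n1
typing: well-typed — term : T3
per-discipline verdicts: ordered ✓ · linear ✓ · affine ✓ · relevant ✓ · unrestricted ✓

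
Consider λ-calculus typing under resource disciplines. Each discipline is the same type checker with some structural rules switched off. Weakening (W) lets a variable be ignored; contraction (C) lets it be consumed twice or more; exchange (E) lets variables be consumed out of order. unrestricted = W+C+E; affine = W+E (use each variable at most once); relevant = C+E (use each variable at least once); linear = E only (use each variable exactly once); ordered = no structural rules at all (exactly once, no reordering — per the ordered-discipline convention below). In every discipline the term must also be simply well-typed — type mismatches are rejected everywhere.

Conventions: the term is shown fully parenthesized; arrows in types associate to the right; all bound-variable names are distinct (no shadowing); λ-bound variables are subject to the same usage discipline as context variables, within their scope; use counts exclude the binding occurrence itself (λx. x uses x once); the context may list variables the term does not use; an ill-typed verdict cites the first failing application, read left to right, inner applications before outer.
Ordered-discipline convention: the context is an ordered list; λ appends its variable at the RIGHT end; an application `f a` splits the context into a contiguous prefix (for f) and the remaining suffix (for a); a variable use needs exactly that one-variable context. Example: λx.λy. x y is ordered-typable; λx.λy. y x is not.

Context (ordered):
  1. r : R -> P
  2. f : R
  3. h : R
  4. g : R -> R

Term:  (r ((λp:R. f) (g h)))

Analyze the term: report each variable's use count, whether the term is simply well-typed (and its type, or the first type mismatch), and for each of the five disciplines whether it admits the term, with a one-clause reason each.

usage: r ×1, f ×1, h ×1, g ×1, p [bound] ×0
order of uses: r, f, g, h
typing: the term checks, with type P
ordered: ✗ — needs weakening: p unused
linear: ✗ — needs weakening: p unused
affine: ✓ — r, f, h, g, p: no repeats, contraction unneeded
relevant: ✗ — needs weakening: p unused
unrestricted: ✓ — type-checks (P) and nothing is barred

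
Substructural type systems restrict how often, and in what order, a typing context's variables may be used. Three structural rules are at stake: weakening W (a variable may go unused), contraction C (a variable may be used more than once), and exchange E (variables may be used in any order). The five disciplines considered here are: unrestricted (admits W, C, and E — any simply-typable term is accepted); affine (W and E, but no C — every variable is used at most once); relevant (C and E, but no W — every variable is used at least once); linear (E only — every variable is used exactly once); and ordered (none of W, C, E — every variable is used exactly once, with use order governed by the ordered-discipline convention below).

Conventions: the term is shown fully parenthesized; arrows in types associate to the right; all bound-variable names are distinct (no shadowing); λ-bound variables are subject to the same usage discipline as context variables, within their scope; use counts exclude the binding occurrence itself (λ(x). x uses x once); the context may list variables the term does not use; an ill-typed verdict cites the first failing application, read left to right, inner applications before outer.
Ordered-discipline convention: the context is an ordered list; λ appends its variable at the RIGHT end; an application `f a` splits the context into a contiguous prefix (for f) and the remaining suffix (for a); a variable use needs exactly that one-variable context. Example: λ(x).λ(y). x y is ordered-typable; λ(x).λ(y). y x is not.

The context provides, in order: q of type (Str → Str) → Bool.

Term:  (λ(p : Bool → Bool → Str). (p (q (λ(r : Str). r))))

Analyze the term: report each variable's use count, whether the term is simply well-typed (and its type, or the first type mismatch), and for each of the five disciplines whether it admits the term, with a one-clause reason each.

variable uses: q: 1, p (bound): 1, r (bound): 1
uses in reading order: p, q, r
typing: ✓ — (Bool → Bool → Str) → Bool → Str
ordered: ✗, needs exchange: uses follow p, q, r
linear: ✓, exactly-once usage across q, p, r
affine: ✓, no duplicate uses among q, p, r
relevant: ✓, every one of q, p, r appears
unrestricted: ✓, well-typed at (Bool → Bool → Str) → Bool → Str; no restrictions here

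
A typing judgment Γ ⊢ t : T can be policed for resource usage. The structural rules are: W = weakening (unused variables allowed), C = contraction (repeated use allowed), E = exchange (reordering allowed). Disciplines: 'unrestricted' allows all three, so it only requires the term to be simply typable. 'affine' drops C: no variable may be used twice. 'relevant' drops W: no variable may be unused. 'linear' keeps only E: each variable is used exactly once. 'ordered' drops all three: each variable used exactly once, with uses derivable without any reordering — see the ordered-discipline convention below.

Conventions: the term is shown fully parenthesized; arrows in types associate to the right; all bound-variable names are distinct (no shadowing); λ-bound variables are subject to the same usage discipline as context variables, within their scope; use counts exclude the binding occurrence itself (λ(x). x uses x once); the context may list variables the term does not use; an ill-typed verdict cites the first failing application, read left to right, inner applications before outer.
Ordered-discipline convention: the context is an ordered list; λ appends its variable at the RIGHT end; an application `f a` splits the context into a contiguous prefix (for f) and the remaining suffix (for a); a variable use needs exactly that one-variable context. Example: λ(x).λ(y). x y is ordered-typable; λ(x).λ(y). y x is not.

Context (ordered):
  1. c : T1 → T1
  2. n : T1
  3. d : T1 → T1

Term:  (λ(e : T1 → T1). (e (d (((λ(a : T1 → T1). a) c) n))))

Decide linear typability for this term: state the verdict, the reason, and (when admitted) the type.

yes — each of c, n, d, e, a used exactly once; term : (T1 → T1) → T1
use counts: c=1; n=1; d=1; e (bound)=1; a (bound)=1
left-to-right use order: e, d, a, c, n
typing: well-typed — term : (T1 → T1) → T1
all disciplines: ordered ✗ · linear ✓ · affine ✓ · relevant ✓ · unrestricted ✓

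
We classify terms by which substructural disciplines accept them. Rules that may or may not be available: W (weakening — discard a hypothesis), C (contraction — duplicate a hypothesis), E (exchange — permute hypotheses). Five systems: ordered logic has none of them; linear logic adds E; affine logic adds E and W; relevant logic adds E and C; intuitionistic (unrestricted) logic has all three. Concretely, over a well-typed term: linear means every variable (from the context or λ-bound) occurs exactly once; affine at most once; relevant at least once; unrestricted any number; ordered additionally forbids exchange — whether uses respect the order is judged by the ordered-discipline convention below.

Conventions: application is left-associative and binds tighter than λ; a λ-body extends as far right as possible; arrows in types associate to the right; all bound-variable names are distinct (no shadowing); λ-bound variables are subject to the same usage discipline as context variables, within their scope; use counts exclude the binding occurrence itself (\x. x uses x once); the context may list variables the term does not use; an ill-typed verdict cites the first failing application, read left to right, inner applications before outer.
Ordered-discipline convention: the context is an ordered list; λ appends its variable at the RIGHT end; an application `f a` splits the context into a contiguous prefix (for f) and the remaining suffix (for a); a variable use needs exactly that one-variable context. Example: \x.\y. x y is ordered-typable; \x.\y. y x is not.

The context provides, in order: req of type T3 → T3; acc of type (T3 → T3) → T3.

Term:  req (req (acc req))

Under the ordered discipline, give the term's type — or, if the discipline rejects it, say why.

not well-typed under ordered — uses contraction: req ×3
counts: req ×3; acc ×1
left-to-right use order: req, req, acc, req
typing: ✓ — T3
across the five disciplines: ordered ✗ · linear ✗ · affine ✗ · relevant ✓ · unrestricted ✓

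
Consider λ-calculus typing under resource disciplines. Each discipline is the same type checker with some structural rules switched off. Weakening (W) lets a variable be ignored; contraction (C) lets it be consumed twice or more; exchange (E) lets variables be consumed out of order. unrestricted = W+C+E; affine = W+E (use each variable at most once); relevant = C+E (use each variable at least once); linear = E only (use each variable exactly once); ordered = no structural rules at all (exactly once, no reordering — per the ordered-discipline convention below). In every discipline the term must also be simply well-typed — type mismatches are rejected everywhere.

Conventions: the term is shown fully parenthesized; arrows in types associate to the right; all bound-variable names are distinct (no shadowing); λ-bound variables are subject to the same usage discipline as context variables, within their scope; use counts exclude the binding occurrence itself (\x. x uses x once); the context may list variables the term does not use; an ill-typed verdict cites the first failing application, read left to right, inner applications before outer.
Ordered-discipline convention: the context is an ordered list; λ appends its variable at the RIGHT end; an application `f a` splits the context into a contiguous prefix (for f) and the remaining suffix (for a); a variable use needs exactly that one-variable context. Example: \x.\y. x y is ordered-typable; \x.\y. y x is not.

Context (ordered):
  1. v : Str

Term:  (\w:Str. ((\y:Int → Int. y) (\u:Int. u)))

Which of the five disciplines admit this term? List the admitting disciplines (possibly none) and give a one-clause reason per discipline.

admitted by: affine, unrestricted
variable uses: v=0, w (bound)=0, y (bound)=1, u (bound)=1
order of uses: y, u
typing: ✓ — Str → Int → Int
ordered ✗ (v, w never used (weakening))
linear ✗ (v, w never used (weakening))
affine ✓ (v, w, y, u: no repeats, contraction unneeded)
relevant ✗ (v, w never used (weakening))
unrestricted ✓ (type-checks (Str → Int → Int) and nothing is barred)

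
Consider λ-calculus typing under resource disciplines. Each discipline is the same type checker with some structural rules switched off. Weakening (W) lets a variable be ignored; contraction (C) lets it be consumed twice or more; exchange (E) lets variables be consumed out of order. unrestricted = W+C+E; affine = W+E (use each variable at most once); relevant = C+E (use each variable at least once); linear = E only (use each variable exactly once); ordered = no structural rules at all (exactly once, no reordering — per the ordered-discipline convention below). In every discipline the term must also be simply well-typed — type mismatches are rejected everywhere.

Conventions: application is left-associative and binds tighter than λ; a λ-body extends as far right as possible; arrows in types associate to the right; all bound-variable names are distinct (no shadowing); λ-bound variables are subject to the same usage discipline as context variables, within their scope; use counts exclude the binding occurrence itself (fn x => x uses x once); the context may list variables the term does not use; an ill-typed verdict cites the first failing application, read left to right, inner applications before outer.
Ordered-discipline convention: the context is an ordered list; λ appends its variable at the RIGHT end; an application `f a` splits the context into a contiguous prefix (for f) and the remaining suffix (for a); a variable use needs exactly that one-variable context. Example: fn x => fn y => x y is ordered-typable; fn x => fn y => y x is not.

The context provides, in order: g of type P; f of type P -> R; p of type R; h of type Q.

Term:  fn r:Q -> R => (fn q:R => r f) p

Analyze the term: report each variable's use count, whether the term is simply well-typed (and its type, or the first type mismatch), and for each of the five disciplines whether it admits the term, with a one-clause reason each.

counts: g=0; f=1; p=1; h=0; r [bound]=1; q [bound]=0
use order (left to right): r, f, p
typing: ill-typed: an application expects Q but receives P -> R
ordered ✗ (a type mismatch blocks all five)
linear ✗ (the type mismatch rejects it)
affine ✗ (not simply typable)
relevant ✗ (fails simple typing)
unrestricted ✗ (a type mismatch blocks all five)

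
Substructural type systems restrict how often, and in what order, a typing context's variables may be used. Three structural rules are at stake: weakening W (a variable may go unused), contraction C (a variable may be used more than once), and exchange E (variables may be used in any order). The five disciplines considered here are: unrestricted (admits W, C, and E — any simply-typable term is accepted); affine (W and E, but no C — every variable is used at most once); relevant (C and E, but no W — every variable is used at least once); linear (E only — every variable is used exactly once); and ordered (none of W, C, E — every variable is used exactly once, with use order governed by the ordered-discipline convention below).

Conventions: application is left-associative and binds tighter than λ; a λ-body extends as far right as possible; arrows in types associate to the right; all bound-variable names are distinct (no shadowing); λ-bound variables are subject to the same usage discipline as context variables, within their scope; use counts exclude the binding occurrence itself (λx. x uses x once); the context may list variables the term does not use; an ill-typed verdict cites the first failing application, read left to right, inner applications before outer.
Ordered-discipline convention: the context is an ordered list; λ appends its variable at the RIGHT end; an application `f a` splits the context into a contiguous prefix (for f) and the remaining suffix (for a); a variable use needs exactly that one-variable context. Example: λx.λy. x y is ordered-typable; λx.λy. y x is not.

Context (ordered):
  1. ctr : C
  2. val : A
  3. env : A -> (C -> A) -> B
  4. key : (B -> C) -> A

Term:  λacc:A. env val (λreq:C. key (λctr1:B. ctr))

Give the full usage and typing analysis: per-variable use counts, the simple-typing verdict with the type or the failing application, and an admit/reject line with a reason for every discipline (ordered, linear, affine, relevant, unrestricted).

usage: ctr: 1, val: 1, env: 1, key: 1, acc (bound): 0, req (bound): 0, ctr1 (bound): 0
left-to-right use order: env, val, key, ctr
typing: the term checks, with type A -> B
ordered: ✗ — acc, req, ctr1 left unused
linear: ✗ — acc, req, ctr1 left unused
affine: ✓ — no duplicate uses among ctr, val, env, key, acc, req, ctr1
relevant: ✗ — acc, req, ctr1 left unused
unrestricted: ✓ — typability at A -> B is all that's needed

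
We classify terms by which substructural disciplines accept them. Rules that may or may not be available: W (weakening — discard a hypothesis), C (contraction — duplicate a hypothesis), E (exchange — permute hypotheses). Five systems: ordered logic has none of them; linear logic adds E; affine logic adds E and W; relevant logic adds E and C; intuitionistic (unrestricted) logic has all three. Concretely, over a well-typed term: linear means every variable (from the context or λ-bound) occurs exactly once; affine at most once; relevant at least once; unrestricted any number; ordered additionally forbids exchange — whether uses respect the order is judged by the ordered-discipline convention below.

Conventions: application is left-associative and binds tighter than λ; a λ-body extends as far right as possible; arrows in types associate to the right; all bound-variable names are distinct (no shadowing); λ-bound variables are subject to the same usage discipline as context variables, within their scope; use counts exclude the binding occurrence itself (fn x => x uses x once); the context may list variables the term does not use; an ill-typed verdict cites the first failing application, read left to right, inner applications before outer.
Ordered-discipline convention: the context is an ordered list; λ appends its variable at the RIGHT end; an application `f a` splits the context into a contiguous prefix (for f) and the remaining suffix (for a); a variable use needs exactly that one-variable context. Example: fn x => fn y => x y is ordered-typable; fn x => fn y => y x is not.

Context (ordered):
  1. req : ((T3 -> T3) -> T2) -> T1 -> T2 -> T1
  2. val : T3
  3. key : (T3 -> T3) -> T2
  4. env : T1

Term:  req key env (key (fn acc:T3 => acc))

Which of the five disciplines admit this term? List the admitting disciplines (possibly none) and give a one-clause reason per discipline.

admitted by: unrestricted
counts: req: 1×, val: 0×, key: 2×, env: 1×, acc (bound): 1×
left-to-right use order: req, key, env, key, acc
typing: the term checks, with type T1
ordered ✗ (uses contraction: key ×2; unused: val — weakening required)
linear ✗ (uses contraction: key ×2; unused: val — weakening required)
affine ✗ (uses contraction: key ×2)
relevant ✗ (unused: val — weakening required)
unrestricted ✓ (type-checks (T1) and nothing is barred)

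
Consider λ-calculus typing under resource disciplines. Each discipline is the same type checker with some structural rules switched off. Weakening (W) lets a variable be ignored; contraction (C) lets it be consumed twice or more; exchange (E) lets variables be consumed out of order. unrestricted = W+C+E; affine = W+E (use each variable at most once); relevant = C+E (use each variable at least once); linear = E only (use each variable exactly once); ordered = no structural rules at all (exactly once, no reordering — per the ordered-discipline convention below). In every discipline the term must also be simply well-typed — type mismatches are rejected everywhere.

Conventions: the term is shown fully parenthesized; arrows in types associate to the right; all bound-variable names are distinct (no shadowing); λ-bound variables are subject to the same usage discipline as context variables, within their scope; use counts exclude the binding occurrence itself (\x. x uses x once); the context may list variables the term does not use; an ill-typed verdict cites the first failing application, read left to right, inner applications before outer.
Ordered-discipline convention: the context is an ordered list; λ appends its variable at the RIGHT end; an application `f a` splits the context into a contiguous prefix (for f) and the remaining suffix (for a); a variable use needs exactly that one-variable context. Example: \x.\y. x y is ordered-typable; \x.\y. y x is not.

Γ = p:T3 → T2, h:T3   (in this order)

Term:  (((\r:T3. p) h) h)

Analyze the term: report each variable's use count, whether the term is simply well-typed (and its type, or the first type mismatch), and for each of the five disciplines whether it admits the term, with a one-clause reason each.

use counts: p ×1; h ×2; r [bound] ×0
order of uses: p, h, h
typing: well-typed at T2
ordered ✗ (uses contraction: h ×2; r left unused)
linear ✗ (uses contraction: h ×2; r left unused)
affine ✗ (uses contraction: h ×2)
relevant ✗ (r left unused)
unrestricted ✓ (simply typable at T2; W, C, E all held)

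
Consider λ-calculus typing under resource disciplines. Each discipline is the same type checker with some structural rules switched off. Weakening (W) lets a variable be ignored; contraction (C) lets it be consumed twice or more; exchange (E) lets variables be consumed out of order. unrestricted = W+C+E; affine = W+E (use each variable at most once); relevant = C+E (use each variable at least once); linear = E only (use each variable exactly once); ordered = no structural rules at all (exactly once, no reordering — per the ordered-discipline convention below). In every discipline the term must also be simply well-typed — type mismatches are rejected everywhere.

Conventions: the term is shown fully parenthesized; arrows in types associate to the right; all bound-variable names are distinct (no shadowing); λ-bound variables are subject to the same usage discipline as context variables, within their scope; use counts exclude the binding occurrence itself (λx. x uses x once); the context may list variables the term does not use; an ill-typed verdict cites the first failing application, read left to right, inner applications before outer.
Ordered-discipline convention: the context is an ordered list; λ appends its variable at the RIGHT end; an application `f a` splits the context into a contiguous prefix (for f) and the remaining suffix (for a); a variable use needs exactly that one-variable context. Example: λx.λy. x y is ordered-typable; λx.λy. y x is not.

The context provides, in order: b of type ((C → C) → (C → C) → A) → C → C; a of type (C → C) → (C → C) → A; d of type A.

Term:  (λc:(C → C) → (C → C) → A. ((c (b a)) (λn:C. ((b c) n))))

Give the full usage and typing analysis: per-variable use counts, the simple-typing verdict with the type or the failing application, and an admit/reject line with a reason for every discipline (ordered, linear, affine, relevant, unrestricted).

usage: b: 2×, a: 1×, d: 0×, c (λ-bound): 2×, n (λ-bound): 1×
use order (left to right): c, b, a, b, c, n
typing: ✓ — ((C → C) → (C → C) → A) → A
ordered: ✗ — b ×2, c ×2 used more than once (contraction); unused: d — weakening required
linear: ✗ — b ×2, c ×2 used more than once (contraction); unused: d — weakening required
affine: ✗ — b ×2, c ×2 used more than once (contraction)
relevant: ✗ — unused: d — weakening required
unrestricted: ✓ — simply typable at ((C → C) → (C → C) → A) → A; W, C, E all held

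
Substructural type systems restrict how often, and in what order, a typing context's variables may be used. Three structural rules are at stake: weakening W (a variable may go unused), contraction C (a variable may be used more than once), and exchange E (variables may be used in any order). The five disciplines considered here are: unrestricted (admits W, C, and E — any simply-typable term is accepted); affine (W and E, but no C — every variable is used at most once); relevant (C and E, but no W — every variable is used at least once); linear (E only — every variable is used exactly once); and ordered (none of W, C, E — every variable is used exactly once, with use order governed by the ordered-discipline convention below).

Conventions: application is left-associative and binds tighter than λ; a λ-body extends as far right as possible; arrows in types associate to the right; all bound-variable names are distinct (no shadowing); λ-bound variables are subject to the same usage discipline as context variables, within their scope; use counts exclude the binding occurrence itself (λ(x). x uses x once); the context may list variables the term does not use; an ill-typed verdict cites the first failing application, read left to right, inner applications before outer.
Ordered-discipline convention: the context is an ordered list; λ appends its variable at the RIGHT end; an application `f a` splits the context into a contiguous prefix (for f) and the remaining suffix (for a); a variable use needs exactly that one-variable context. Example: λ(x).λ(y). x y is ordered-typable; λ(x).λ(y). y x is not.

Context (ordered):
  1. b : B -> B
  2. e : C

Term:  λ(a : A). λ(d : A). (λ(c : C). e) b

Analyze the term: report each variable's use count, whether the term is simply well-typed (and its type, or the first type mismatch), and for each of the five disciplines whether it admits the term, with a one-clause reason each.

usage: b ×1, e ×1, a [bound] ×0, d [bound] ×0, c [bound] ×0
uses in reading order: e, b
typing: ill-typed: an argument B -> B mismatches the expected C
ordered: ✗ — the type mismatch rejects it
linear: ✗ — not simply typable
affine: ✗ — fails simple typing
relevant: ✗ — a type mismatch blocks all five
unrestricted: ✗ — the type mismatch rejects it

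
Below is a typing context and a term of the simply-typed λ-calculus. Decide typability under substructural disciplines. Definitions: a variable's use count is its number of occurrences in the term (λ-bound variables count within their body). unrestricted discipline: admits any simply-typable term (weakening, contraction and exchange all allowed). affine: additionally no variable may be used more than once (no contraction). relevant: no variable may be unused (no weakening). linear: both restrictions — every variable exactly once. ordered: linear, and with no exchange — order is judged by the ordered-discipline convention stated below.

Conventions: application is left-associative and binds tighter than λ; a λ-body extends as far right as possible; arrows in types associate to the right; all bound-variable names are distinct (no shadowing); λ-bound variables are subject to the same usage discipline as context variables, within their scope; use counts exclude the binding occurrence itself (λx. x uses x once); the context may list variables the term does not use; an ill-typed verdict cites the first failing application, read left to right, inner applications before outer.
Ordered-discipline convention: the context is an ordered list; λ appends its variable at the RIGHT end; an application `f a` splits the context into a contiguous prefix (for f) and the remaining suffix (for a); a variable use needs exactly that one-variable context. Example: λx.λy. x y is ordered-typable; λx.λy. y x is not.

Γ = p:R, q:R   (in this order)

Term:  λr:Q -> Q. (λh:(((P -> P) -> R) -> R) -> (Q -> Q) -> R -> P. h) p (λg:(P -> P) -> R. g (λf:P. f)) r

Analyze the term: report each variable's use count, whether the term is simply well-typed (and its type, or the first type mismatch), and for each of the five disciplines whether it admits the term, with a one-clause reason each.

variable uses: p ×1; q ×0; r (bound) ×1; h (bound) ×1; g (bound) ×1; f (bound) ×1
use order (left to right): h, p, g, f, r
typing: ill-typed: argument of type R where (((P -> P) -> R) -> R) -> (Q -> Q) -> R -> P is required
ordered: ✗, fails simple typing
linear: ✗, a type mismatch blocks all five
affine: ✗, the type mismatch rejects it
relevant: ✗, not simply typable
unrestricted: ✗, fails simple typing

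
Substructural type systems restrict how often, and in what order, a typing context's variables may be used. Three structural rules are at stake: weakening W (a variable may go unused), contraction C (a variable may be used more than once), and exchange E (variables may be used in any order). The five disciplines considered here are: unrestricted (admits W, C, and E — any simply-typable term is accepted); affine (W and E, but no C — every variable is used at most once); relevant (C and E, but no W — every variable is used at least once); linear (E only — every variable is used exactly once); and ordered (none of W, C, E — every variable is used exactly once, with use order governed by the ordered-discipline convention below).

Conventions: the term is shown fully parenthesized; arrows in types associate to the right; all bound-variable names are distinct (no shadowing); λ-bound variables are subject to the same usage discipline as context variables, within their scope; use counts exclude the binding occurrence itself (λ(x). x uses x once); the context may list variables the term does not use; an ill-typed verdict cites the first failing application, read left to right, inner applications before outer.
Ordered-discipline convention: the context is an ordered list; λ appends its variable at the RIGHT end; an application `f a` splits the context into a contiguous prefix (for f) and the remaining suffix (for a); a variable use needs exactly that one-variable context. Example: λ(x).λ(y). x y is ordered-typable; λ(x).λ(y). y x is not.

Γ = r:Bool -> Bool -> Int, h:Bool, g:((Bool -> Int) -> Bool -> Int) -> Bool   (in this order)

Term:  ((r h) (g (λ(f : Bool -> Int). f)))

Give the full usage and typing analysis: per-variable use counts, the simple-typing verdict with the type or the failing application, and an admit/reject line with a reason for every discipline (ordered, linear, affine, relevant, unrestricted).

variable uses: r: 1; h: 1; g: 1; f (λ-bound): 1
use order (left to right): r, h, g, f
typing: the term checks, with type Int
ordered: ✓, one use each (r, h, g, f); ordered split holds
linear: ✓, r, h, g, f: one use apiece
affine: ✓, r, h, g, f: no repeats, contraction unneeded
relevant: ✓, none of r, h, g, f goes unused
unrestricted: ✓, typability at Int is all that's needed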